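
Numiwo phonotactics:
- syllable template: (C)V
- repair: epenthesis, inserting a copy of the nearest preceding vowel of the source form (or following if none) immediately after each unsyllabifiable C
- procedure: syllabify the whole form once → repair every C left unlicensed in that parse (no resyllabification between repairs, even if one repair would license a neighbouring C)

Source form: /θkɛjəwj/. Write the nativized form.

θɛkɛjəwəjə

Under (C)V, the unsyllabifiable consonants are /θ/, /w/, /j/ (no codas are permitted; onsets are limited to one consonant).
Each unlicensed consonant becomes the onset of a new syllable: /θ/ → /θɛ/, /w/ → /wə/, /j/ → /jə/.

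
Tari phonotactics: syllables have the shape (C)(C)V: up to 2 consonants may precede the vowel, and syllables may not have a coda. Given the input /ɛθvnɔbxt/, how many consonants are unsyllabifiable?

4

The consonants /θ/, /b/, /x/, /t/ cannot be parsed into a legal (C)(C)V syllable (no codas are permitted; onsets may contain at most 2 consonants).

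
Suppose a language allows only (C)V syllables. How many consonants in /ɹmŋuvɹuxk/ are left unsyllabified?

5

Syllabifying with onset maximization leaves /ɹ/, /m/, /v/, /x/, /k/ stranded (no codas are permitted; onsets are limited to one consonant).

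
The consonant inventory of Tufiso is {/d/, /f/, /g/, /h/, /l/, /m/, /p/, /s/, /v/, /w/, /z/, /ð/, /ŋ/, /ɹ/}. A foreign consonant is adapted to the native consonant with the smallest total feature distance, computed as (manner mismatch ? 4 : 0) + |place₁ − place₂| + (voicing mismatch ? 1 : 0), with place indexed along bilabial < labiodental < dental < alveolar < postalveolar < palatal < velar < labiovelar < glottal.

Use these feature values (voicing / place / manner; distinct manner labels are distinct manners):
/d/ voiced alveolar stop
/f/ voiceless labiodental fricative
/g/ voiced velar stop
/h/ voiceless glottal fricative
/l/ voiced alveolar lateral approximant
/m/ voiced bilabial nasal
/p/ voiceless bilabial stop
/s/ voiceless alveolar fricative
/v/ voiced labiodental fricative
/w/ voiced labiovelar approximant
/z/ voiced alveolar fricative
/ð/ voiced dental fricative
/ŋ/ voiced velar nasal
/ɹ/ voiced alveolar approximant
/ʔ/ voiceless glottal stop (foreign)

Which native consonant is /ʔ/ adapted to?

g

/g/ is closest: same manner (stop), place distance 2 (glottal→velar), voicing differs (+1); total 3. Next closest is /h/ at distance 4.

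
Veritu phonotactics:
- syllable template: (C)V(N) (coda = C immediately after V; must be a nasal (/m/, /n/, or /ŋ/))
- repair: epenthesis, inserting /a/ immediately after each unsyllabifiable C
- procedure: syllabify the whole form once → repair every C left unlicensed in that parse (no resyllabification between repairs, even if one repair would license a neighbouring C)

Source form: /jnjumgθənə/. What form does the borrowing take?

Syllabifying with onset maximization leaves /j/, /n/, /g/ stranded (only a nasal (/m/, /n/, or /ŋ/) is licensed in coda position; onsets are limited to one consonant).
Each unlicensed consonant becomes the onset of a new syllable: /j/ → /ja/, /n/ → /na/, /g/ → /ga/.

janajumgaθənə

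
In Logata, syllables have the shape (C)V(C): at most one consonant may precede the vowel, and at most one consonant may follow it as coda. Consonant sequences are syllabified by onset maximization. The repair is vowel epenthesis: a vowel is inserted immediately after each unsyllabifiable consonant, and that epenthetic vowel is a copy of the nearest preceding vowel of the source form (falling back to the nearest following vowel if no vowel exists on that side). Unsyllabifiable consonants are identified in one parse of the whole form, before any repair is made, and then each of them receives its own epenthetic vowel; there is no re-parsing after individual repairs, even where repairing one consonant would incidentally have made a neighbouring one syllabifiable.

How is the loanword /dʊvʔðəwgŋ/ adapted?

The consonants /ʔ/, /g/, /ŋ/ cannot be parsed into a legal (C)V(C) syllable (at most one coda consonant is licensed; onsets are limited to one consonant).
Inserting the epenthetic vowel yields /ʔ/ → /ʔʊ/, /g/ → /gə/, /ŋ/ → /ŋə/.

dʊvʔʊðəwgəŋə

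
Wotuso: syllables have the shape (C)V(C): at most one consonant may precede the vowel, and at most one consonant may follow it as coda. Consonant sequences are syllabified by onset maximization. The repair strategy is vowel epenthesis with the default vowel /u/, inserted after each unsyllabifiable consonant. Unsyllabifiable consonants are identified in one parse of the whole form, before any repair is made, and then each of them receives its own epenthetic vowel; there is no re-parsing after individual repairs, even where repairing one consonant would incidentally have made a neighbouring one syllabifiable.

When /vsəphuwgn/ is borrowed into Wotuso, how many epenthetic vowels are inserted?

The unsyllabifiable consonants are /v/, /g/, /n/; each receives one epenthetic vowel.

3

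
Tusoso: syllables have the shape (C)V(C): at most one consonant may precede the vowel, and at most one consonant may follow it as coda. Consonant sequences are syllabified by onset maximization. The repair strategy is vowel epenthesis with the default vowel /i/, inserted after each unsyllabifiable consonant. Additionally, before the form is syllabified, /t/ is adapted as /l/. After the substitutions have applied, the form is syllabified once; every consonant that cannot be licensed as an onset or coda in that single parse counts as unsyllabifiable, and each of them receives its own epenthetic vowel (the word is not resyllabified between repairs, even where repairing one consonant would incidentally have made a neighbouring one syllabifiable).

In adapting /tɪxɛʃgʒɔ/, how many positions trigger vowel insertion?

After substitution the input is /lɪxɛʃgʒɔ/.
The unsyllabifiable consonants are /g/; each receives one epenthetic vowel.

1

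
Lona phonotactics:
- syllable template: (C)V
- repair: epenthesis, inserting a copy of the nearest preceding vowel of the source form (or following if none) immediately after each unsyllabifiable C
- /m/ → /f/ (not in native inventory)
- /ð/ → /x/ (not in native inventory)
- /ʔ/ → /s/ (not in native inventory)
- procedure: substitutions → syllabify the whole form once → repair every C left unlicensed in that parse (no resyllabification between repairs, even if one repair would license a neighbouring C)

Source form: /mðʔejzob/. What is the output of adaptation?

fexesejezobo

Substitution: /m/ → /f/, /ð/ → /x/, /ʔ/ → /s/, giving /fxsejzob/.
Under (C)V, the unsyllabifiable consonants are /f/, /x/, /j/, /b/ (no codas are permitted; onsets are limited to one consonant).
Epenthesis after each stranded consonant: /f/ → /fe/, /x/ → /xe/, /j/ → /je/, /b/ → /bo/.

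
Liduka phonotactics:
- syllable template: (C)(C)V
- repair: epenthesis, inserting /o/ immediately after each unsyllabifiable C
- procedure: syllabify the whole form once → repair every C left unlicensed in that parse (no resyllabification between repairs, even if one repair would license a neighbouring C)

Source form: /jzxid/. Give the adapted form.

jozxido

The consonants /j/, /d/ cannot be parsed into a legal (C)(C)V syllable (no codas are permitted; onsets may contain at most 2 consonants).
Inserting the epenthetic vowel yields /j/ → /jo/, /d/ → /do/.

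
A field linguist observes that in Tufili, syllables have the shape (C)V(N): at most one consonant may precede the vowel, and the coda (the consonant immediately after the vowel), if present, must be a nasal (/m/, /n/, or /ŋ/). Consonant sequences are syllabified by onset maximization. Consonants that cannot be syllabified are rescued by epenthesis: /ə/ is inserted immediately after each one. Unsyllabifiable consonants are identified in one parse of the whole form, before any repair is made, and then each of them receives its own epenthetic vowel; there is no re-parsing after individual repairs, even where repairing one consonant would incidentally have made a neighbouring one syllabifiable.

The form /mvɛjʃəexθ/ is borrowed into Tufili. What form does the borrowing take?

Under (C)V(N), the unsyllabifiable consonants are /m/, /j/, /x/, /θ/ (only a nasal (/m/, /n/, or /ŋ/) is licensed in coda position; onsets are limited to one consonant).
Each unlicensed consonant becomes the onset of a new syllable: /m/ → /mə/, /j/ → /jə/, /x/ → /xə/, /θ/ → /θə/.

məvɛjəʃəexəθə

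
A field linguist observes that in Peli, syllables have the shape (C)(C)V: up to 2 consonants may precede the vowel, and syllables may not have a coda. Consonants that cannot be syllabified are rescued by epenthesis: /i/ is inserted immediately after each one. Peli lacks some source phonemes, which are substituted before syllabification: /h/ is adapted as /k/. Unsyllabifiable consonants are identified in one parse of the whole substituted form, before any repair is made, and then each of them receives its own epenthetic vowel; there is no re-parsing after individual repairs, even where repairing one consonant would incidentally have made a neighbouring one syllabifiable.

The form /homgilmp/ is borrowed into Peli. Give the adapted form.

Substitution: /h/ → /k/, giving /komgilmp/.
Under (C)(C)V, the unsyllabifiable consonants are /l/, /m/, /p/ (no codas are permitted; onsets may contain at most 2 consonants).
Epenthesis after each stranded consonant: /l/ → /li/, /m/ → /mi/, /p/ → /pi/.

komgilimipi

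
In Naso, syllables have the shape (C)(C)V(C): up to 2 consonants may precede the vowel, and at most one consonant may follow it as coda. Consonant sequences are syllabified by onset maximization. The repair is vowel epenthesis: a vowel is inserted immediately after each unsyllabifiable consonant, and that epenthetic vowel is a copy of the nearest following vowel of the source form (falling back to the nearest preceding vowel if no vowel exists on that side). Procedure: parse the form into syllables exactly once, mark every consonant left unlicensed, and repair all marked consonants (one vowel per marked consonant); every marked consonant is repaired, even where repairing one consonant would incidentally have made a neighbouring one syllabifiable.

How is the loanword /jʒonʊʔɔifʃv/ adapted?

jʒonʊʔɔifʃivi

The consonants /ʃ/, /v/ cannot be parsed into a legal (C)(C)V(C) syllable (at most one coda consonant is licensed; onsets may contain at most 2 consonants).
Inserting the epenthetic vowel yields /ʃ/ → /ʃi/, /v/ → /vi/.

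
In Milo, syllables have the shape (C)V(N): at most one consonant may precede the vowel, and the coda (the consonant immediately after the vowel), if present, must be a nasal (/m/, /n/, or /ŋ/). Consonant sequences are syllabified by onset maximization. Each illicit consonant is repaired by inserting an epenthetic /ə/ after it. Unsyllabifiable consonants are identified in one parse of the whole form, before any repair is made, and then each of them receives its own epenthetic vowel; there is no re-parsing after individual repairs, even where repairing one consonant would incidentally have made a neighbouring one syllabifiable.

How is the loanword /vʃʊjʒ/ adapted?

Syllabifying with onset maximization leaves /v/, /j/, /ʒ/ stranded (only a nasal (/m/, /n/, or /ŋ/) is licensed in coda position; onsets are limited to one consonant).
Epenthesis after each stranded consonant: /v/ → /və/, /j/ → /jə/, /ʒ/ → /ʒə/.

vəʃʊjəʒə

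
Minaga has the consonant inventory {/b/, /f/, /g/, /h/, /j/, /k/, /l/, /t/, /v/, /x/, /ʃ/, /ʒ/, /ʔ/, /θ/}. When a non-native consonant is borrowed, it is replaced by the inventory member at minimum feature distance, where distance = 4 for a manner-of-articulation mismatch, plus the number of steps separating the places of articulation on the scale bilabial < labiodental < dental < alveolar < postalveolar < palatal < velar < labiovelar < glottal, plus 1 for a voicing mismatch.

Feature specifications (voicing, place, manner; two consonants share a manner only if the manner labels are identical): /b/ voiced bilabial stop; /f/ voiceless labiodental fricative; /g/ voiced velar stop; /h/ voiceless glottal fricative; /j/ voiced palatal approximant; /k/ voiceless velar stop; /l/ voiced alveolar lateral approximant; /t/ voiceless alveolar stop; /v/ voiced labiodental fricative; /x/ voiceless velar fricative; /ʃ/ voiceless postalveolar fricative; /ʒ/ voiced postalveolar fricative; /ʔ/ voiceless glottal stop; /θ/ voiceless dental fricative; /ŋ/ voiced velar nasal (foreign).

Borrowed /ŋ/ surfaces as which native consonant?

/g/ is closest: manner differs (nasal→stop, +4), place distance 0 (velar→velar), same voicing; total 4. Next closest is /j/ at distance 5.

g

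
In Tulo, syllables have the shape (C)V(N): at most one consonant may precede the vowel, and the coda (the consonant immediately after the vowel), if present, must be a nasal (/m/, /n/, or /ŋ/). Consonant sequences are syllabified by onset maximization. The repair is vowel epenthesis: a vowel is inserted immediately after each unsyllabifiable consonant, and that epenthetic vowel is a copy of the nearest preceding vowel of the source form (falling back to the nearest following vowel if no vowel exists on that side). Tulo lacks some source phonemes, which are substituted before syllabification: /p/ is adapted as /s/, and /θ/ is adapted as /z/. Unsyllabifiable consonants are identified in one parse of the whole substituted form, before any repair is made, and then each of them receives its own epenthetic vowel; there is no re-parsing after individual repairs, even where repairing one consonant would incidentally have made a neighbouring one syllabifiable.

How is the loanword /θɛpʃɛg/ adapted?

Substitution: /θ/ → /z/, /p/ → /s/, giving /zɛsʃɛg/.
The consonants /s/, /g/ cannot be parsed into a legal (C)V(N) syllable (only a nasal (/m/, /n/, or /ŋ/) is licensed in coda position; onsets are limited to one consonant).
Epenthesis after each stranded consonant: /s/ → /sɛ/, /g/ → /gɛ/.

zɛsɛʃɛgɛ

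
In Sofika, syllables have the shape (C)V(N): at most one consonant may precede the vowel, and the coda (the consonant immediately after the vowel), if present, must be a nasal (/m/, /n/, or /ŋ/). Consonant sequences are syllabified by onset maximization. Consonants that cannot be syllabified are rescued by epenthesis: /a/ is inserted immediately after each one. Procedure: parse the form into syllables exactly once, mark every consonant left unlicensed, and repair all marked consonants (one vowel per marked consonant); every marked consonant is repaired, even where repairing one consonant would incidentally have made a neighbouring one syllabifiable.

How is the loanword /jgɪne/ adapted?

Under (C)V(N), the unsyllabifiable consonants are /j/ (only a nasal (/m/, /n/, or /ŋ/) is licensed in coda position; onsets are limited to one consonant).
Each unlicensed consonant becomes the onset of a new syllable: /j/ → /ja/.

jagɪne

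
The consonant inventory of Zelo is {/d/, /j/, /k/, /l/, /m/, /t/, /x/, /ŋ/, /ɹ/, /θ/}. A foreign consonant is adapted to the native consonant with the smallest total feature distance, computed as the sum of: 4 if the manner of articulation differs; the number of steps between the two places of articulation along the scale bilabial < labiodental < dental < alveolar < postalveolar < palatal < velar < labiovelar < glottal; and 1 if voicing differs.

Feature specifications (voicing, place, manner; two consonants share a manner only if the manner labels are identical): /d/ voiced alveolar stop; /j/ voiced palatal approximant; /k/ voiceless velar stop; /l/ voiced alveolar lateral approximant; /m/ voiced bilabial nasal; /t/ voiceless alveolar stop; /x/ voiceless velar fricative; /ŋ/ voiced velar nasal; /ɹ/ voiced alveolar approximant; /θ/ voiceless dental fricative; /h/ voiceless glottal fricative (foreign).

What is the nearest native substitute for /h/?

/x/ is closest: same manner (fricative), place distance 2 (glottal→velar), same voicing; total 2. Next closest is /k/ at distance 6.

x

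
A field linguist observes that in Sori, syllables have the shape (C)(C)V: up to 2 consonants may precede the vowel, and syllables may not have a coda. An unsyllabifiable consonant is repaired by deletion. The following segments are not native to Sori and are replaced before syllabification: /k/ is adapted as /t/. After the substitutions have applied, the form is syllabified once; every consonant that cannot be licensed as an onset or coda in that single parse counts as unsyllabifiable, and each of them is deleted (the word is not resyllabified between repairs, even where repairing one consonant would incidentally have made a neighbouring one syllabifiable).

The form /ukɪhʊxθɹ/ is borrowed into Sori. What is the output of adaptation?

Substitution: /k/ → /t/, giving /utɪhʊxθɹ/.
Under (C)(C)V, the unsyllabifiable consonants are /x/, /θ/, /ɹ/ (no codas are permitted; onsets may contain at most 2 consonants).
Deletion applies to /x/, /θ/, /ɹ/.

utɪhʊ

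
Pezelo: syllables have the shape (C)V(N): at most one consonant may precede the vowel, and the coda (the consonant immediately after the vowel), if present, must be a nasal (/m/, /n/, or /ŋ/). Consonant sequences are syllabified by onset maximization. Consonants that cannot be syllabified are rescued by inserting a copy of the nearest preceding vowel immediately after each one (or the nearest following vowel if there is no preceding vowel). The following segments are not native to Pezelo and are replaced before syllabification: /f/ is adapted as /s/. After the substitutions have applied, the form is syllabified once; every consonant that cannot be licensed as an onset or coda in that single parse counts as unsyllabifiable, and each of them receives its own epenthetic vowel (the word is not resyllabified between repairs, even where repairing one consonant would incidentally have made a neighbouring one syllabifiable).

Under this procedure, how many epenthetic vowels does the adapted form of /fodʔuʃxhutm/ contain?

5

After substitution the input is /sodʔuʃxhutm/.
The unsyllabifiable consonants are /d/, /ʃ/, /x/, /t/, /m/; each receives one epenthetic vowel.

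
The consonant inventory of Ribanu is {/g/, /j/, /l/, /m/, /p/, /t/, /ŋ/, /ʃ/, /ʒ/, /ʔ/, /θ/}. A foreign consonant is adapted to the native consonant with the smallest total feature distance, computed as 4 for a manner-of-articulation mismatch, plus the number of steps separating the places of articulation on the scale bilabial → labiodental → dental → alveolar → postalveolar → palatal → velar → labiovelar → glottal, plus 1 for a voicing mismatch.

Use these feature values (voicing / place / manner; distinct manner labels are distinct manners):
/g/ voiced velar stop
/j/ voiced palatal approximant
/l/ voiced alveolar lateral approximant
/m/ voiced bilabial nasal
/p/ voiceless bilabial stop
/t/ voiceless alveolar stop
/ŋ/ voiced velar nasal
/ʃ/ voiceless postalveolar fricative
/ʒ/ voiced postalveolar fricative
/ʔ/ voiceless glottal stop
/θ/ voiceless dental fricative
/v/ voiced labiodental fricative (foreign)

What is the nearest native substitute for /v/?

θ

/θ/ is closest: same manner (fricative), place distance 1 (labiodental→dental), voicing differs (+1); total 2. Next closest is /ʒ/ at distance 3.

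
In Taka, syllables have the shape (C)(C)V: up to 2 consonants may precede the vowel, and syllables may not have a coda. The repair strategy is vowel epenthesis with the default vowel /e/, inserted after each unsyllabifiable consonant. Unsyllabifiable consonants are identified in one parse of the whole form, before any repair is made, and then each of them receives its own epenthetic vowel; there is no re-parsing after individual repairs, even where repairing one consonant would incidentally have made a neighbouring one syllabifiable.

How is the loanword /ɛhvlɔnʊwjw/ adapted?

ɛhevlɔnʊwejewe

Under (C)(C)V, the unsyllabifiable consonants are /h/, /w/, /j/, /w/ (no codas are permitted; onsets may contain at most 2 consonants).
Inserting the epenthetic vowel yields /h/ → /he/, /w/ → /we/, /j/ → /je/, /w/ → /we/.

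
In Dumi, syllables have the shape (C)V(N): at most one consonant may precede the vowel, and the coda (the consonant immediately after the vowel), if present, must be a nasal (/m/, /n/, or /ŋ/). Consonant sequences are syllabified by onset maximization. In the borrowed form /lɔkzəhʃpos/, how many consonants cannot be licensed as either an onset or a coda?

4

Under (C)V(N), the unsyllabifiable consonants are /k/, /h/, /ʃ/, /s/ (only a nasal (/m/, /n/, or /ŋ/) is licensed in coda position; onsets are limited to one consonant).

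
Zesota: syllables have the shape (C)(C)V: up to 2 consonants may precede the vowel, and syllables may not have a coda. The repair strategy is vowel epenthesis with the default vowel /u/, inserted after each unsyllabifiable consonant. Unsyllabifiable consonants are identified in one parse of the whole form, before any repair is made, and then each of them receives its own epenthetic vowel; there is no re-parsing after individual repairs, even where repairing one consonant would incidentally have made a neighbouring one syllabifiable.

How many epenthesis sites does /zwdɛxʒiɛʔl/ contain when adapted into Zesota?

3

The unsyllabifiable consonants are /z/, /ʔ/, /l/; each receives one epenthetic vowel.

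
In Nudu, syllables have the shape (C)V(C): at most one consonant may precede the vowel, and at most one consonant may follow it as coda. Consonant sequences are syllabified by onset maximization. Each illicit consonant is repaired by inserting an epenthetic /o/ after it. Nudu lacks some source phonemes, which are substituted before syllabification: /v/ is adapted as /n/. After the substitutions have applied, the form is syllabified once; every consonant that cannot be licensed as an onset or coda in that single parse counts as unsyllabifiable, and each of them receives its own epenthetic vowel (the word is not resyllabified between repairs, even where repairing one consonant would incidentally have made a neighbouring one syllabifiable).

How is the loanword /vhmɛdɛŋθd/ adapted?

nohomɛdɛŋθodo

Substitution: /v/ → /n/, giving /nhmɛdɛŋθd/.
Under (C)V(C), the unsyllabifiable consonants are /n/, /h/, /θ/, /d/ (at most one coda consonant is licensed; onsets are limited to one consonant).
Inserting the epenthetic vowel yields /n/ → /no/, /h/ → /ho/, /θ/ → /θo/, /d/ → /do/.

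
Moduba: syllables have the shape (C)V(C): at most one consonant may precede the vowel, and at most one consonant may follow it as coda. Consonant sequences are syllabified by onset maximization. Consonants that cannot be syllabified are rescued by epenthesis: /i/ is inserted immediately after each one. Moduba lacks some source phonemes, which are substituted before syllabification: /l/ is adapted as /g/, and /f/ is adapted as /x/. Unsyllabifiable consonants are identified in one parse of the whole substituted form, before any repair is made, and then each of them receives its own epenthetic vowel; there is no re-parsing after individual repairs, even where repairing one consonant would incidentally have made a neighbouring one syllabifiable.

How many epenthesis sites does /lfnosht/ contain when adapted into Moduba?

4

After substitution the input is /gxnosht/.
The unsyllabifiable consonants are /g/, /x/, /h/, /t/; each receives one epenthetic vowel.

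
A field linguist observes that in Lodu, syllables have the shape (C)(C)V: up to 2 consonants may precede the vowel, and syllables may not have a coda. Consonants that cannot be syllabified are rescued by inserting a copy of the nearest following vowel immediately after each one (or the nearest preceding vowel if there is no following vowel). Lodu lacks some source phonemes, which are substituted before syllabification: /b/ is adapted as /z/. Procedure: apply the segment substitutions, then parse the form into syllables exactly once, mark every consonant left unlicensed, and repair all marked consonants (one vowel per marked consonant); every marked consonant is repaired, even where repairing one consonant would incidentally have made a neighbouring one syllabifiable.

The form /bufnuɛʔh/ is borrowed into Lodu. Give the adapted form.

Substitution: /b/ → /z/, giving /zufnuɛʔh/.
The consonants /ʔ/, /h/ cannot be parsed into a legal (C)(C)V syllable (no codas are permitted; onsets may contain at most 2 consonants).
Epenthesis after each stranded consonant: /ʔ/ → /ʔɛ/, /h/ → /hɛ/.

zufnuɛʔɛhɛ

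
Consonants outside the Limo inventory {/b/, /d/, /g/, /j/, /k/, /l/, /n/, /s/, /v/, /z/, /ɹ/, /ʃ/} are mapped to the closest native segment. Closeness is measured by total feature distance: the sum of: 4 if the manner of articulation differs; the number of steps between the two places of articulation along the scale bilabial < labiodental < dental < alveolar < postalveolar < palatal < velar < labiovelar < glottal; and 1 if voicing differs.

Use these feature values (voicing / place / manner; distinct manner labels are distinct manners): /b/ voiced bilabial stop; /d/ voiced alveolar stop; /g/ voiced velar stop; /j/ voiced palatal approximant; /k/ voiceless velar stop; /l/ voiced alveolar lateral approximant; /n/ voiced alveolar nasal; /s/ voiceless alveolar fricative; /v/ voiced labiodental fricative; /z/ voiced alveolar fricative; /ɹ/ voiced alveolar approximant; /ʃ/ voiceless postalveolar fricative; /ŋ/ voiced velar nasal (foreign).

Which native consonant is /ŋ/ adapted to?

n

/n/ is closest: same manner (nasal), place distance 3 (velar→alveolar), same voicing; total 3. Next closest is /g/ at distance 4.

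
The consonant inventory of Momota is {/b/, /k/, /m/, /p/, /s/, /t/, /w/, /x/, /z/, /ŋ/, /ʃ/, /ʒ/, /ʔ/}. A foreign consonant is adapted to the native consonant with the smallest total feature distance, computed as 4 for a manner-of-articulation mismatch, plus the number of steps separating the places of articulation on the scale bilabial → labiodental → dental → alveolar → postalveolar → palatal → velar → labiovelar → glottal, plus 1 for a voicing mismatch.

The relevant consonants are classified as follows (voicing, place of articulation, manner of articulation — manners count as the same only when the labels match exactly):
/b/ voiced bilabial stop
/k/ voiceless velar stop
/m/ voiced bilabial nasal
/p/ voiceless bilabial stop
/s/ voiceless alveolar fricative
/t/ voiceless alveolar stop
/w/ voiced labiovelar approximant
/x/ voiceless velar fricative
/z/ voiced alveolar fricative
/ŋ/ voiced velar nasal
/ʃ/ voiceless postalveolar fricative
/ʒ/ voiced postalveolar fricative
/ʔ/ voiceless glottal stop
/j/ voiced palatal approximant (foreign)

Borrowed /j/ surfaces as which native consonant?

w

/w/ is closest: same manner (approximant), place distance 2 (palatal→labiovelar), same voicing; total 2. Next closest is /ŋ/ at distance 5.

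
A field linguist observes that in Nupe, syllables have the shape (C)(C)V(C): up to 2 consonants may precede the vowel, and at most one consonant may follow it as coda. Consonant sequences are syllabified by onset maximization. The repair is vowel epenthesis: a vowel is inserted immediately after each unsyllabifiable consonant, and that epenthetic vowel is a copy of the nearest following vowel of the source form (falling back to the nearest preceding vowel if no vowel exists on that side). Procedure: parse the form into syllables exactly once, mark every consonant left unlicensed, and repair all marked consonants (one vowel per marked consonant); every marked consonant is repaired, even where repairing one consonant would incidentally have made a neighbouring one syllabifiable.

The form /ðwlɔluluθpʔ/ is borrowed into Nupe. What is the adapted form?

Syllabifying with onset maximization leaves /ð/, /p/, /ʔ/ stranded (at most one coda consonant is licensed; onsets may contain at most 2 consonants).
Inserting the epenthetic vowel yields /ð/ → /ðɔ/, /p/ → /pu/, /ʔ/ → /ʔu/.

ðɔwlɔluluθpuʔu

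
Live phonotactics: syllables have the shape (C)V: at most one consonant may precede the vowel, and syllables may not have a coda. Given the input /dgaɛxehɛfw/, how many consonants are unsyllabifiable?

3

Syllabifying with onset maximization leaves /d/, /f/, /w/ stranded (no codas are permitted; onsets are limited to one consonant).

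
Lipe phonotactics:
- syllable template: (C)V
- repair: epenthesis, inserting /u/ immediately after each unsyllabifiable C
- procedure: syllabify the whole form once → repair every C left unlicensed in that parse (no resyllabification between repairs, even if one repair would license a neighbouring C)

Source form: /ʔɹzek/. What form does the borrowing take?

Syllabifying with onset maximization leaves /ʔ/, /ɹ/, /k/ stranded (no codas are permitted; onsets are limited to one consonant).
Inserting the epenthetic vowel yields /ʔ/ → /ʔu/, /ɹ/ → /ɹu/, /k/ → /ku/.

ʔuɹuzeku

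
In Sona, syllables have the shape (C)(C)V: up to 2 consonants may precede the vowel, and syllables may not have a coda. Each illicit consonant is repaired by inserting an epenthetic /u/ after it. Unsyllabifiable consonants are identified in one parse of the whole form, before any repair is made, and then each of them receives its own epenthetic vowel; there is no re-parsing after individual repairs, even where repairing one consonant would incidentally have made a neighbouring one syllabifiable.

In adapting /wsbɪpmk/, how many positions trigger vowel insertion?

4

The unsyllabifiable consonants are /w/, /p/, /m/, /k/; each receives one epenthetic vowel.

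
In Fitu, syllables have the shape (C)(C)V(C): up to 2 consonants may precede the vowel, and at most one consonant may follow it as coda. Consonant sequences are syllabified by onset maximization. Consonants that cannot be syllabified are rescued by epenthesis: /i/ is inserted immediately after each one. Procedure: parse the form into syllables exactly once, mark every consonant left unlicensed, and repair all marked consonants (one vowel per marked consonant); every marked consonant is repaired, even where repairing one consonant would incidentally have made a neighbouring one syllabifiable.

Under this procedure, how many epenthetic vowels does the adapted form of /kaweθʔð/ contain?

The unsyllabifiable consonants are /ʔ/, /ð/; each receives one epenthetic vowel.

2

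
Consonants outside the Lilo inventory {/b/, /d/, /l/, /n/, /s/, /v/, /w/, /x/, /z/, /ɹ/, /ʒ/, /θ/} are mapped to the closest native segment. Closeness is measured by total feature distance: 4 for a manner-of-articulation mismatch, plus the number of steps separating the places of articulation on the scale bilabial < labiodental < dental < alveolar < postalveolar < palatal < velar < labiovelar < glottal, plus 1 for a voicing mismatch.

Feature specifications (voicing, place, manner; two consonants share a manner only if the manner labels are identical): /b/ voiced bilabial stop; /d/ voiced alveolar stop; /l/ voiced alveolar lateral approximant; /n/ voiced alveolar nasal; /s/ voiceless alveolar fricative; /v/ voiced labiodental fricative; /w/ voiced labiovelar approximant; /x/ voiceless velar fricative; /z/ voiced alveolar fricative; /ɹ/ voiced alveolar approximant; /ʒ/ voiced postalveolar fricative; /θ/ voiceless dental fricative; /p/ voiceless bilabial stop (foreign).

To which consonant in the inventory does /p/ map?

b

/b/ is closest: same manner (stop), place distance 0 (bilabial→bilabial), voicing differs (+1); total 1. Next closest is /d/ at distance 4.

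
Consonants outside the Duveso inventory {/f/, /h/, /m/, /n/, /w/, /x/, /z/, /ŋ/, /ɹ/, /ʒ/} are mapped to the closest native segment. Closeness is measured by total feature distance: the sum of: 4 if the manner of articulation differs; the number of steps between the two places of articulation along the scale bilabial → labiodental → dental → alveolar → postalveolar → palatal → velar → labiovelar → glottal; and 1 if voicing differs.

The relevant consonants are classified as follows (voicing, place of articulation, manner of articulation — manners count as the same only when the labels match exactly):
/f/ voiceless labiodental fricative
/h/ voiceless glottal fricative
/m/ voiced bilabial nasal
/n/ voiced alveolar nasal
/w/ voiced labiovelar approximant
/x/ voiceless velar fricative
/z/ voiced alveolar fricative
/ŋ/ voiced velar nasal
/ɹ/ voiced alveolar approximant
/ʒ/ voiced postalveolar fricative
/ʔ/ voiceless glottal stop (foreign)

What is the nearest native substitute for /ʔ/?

/h/ is closest: manner differs (stop→fricative, +4), place distance 0 (glottal→glottal), same voicing; total 4. Next closest is /w/ at distance 6.

h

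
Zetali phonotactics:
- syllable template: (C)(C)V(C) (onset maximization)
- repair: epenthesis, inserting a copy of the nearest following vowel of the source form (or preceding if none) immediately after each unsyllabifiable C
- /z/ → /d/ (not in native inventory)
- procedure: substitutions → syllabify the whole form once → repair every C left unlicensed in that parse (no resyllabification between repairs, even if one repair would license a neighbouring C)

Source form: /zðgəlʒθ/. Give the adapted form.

dəðgəlʒəθə

Substitution: /z/ → /d/, giving /dðgəlʒθ/.
Syllabifying with onset maximization leaves /d/, /ʒ/, /θ/ stranded (at most one coda consonant is licensed; onsets may contain at most 2 consonants).
Each unlicensed consonant becomes the onset of a new syllable: /d/ → /də/, /ʒ/ → /ʒə/, /θ/ → /θə/.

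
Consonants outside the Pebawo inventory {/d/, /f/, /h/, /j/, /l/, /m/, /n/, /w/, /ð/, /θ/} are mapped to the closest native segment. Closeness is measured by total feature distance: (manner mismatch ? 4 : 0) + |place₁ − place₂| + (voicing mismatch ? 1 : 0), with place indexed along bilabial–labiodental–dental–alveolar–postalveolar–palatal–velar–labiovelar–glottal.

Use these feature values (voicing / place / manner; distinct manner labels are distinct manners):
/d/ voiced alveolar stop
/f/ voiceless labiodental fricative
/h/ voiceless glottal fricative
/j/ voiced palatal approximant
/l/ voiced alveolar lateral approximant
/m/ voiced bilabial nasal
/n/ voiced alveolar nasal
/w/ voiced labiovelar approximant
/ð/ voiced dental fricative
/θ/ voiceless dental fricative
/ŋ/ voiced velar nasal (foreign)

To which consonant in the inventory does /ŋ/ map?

n

/n/ is closest: same manner (nasal), place distance 3 (velar→alveolar), same voicing; total 3. Next closest is /j/ at distance 5.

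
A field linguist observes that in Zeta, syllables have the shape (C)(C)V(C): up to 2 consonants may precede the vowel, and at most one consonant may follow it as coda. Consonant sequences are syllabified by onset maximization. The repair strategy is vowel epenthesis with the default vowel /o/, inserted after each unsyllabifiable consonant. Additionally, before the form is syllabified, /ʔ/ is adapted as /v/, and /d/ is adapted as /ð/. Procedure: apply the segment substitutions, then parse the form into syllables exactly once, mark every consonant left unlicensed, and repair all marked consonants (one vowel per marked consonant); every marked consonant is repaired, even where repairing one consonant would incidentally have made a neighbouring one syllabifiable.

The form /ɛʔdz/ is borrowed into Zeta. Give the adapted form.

ɛvðozo

Substitution: /ʔ/ → /v/, /d/ → /ð/, giving /ɛvðz/.
The consonants /ð/, /z/ cannot be parsed into a legal (C)(C)V(C) syllable (at most one coda consonant is licensed; onsets may contain at most 2 consonants).
Epenthesis after each stranded consonant: /ð/ → /ðo/, /z/ → /zo/.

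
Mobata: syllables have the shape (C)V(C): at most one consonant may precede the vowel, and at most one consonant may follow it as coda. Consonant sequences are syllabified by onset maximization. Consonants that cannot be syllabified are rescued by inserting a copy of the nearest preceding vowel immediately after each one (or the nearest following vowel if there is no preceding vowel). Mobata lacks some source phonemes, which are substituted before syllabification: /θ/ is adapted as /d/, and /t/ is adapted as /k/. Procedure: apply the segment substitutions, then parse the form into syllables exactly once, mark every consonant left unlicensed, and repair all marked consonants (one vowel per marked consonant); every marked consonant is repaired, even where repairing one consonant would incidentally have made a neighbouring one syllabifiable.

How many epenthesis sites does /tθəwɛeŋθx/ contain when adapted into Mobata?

3

After substitution the input is /kdəwɛeŋdx/.
The unsyllabifiable consonants are /k/, /d/, /x/; each receives one epenthetic vowel.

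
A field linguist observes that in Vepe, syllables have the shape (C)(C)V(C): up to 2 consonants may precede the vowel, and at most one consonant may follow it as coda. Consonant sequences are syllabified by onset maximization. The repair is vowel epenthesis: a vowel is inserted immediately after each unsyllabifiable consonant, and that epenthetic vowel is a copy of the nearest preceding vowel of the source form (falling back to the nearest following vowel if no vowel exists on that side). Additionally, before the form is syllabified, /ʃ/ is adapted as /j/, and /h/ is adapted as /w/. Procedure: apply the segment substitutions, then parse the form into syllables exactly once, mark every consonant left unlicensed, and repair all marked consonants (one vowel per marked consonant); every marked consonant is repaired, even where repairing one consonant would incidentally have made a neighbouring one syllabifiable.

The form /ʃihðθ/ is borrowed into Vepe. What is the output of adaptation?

jiwðiθi

Substitution: /ʃ/ → /j/, /h/ → /w/, giving /jiwðθ/.
Syllabifying with onset maximization leaves /ð/, /θ/ stranded (at most one coda consonant is licensed; onsets may contain at most 2 consonants).
Each unlicensed consonant becomes the onset of a new syllable: /ð/ → /ði/, /θ/ → /θi/.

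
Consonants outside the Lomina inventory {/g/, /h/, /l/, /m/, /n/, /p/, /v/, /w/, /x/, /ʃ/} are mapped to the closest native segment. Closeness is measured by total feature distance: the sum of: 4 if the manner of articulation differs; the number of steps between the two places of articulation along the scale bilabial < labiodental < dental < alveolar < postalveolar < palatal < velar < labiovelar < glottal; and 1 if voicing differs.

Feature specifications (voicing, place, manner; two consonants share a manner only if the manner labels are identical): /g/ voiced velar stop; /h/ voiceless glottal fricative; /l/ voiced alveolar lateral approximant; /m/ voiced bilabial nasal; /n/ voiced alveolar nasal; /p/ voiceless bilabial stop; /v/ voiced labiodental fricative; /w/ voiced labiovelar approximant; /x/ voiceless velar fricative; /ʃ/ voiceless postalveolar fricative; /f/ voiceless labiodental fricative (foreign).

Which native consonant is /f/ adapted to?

/v/ is closest: same manner (fricative), place distance 0 (labiodental→labiodental), voicing differs (+1); total 1. Next closest is /ʃ/ at distance 3.

v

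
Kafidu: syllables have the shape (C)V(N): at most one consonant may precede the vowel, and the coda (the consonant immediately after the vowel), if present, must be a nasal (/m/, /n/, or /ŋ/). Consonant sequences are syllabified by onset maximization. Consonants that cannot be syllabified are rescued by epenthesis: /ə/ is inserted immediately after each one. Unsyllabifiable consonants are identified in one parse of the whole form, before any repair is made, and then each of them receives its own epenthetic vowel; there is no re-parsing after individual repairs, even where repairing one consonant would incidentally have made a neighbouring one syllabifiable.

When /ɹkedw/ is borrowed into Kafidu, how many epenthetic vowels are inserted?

3

The unsyllabifiable consonants are /ɹ/, /d/, /w/; each receives one epenthetic vowel.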